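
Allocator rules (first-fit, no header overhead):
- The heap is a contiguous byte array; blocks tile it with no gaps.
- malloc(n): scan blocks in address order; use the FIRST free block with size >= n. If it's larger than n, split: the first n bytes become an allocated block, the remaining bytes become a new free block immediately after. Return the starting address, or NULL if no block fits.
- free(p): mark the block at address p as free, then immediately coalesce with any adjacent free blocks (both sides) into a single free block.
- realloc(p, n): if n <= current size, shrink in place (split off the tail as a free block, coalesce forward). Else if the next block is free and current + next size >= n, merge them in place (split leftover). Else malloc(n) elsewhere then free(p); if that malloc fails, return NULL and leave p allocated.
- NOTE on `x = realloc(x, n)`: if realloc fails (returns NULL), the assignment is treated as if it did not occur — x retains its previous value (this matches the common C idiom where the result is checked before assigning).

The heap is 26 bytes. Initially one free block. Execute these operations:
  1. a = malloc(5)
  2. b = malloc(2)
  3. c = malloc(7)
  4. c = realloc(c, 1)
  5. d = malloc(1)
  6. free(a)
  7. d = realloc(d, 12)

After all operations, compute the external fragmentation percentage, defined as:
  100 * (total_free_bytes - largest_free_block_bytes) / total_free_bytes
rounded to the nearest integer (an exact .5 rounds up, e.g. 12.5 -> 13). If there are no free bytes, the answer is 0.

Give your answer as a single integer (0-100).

Answer: 45

Derivation:
Op 1: a = malloc(5) -> a = 0; heap: [0-4 ALLOC][5-25 FREE]
Op 2: b = malloc(2) -> b = 5; heap: [0-4 ALLOC][5-6 ALLOC][7-25 FREE]
Op 3: c = malloc(7) -> c = 7; heap: [0-4 ALLOC][5-6 ALLOC][7-13 ALLOC][14-25 FREE]
Op 4: c = realloc(c, 1) -> c = 7; heap: [0-4 ALLOC][5-6 ALLOC][7-7 ALLOC][8-25 FREE]
Op 5: d = malloc(1) -> d = 8; heap: [0-4 ALLOC][5-6 ALLOC][7-7 ALLOC][8-8 ALLOC][9-25 FREE]
Op 6: free(a) -> (freed a); heap: [0-4 FREE][5-6 ALLOC][7-7 ALLOC][8-8 ALLOC][9-25 FREE]
Op 7: d = realloc(d, 12) -> d = 8; heap: [0-4 FREE][5-6 ALLOC][7-7 ALLOC][8-19 ALLOC][20-25 FREE]
Free blocks: [5 6] total_free=11 largest=6 -> 100*(11-6)/11 = 500/11 ≈ 45.455 -> rounds to 45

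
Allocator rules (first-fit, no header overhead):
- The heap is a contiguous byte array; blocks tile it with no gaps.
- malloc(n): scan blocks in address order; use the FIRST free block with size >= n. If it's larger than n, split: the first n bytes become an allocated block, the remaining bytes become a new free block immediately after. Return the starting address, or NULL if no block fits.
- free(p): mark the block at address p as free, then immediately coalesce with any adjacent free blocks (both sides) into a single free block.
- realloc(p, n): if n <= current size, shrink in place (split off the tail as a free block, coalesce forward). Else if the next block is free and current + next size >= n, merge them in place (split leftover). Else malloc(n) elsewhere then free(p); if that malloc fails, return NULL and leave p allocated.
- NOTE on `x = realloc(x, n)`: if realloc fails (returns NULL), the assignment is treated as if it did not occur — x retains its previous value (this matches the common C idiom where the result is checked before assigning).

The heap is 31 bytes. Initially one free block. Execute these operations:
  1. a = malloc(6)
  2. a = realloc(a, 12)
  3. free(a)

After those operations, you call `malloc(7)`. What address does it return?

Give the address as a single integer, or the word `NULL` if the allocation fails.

Answer: 0

Derivation:
Op 1: a = malloc(6) -> a = 0; heap: [0-5 ALLOC][6-30 FREE]
Op 2: a = realloc(a, 12) -> a = 0; heap: [0-11 ALLOC][12-30 FREE]
Op 3: free(a) -> (freed a); heap: [0-30 FREE]
malloc(7): first-fit scan over [0-30 FREE] -> 0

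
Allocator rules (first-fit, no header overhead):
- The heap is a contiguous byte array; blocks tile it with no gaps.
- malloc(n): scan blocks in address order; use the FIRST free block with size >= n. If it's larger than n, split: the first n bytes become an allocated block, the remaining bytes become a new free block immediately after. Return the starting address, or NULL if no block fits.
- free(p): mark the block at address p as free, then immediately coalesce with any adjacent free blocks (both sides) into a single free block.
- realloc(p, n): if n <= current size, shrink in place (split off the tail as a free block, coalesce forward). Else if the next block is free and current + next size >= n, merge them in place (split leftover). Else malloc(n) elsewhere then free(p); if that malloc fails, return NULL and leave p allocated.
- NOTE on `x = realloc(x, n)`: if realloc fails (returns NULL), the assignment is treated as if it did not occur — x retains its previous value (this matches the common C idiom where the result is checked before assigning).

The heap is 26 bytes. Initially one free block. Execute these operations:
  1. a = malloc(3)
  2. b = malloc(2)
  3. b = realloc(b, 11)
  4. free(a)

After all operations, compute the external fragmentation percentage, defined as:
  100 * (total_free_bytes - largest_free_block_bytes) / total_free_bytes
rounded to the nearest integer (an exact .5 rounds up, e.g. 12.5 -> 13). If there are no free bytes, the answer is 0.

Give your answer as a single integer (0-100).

Answer: 20

Derivation:
Op 1: a = malloc(3) -> a = 0; heap: [0-2 ALLOC][3-25 FREE]
Op 2: b = malloc(2) -> b = 3; heap: [0-2 ALLOC][3-4 ALLOC][5-25 FREE]
Op 3: b = realloc(b, 11) -> b = 3; heap: [0-2 ALLOC][3-13 ALLOC][14-25 FREE]
Op 4: free(a) -> (freed a); heap: [0-2 FREE][3-13 ALLOC][14-25 FREE]
Free blocks: [3 12] total_free=15 largest=12 -> 100*(15-12)/15 = 300/15 = 20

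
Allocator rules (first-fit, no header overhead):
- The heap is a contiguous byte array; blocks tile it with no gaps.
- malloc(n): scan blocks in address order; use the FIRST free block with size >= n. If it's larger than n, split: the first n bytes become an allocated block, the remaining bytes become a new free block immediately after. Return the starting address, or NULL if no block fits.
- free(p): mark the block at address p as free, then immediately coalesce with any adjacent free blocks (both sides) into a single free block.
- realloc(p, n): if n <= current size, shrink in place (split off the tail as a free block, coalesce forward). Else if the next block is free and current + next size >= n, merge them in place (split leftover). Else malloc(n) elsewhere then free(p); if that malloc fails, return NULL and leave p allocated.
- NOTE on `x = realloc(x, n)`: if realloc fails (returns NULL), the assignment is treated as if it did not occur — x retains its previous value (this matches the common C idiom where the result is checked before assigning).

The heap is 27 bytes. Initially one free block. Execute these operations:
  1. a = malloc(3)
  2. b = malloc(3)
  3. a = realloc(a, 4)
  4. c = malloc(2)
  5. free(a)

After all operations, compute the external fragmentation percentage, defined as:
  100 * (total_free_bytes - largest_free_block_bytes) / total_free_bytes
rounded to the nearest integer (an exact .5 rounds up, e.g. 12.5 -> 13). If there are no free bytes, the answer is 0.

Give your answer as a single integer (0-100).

Op 1: a = malloc(3) -> a = 0; heap: [0-2 ALLOC][3-26 FREE]
Op 2: b = malloc(3) -> b = 3; heap: [0-2 ALLOC][3-5 ALLOC][6-26 FREE]
Op 3: a = realloc(a, 4) -> a = 6; heap: [0-2 FREE][3-5 ALLOC][6-9 ALLOC][10-26 FREE]
Op 4: c = malloc(2) -> c = 0; heap: [0-1 ALLOC][2-2 FREE][3-5 ALLOC][6-9 ALLOC][10-26 FREE]
Op 5: free(a) -> (freed a); heap: [0-1 ALLOC][2-2 FREE][3-5 ALLOC][6-26 FREE]
Free blocks: [1 21] total_free=22 largest=21 -> 100*(22-21)/22 = 100/22 ≈ 4.545 -> rounds to 5

Answer: 5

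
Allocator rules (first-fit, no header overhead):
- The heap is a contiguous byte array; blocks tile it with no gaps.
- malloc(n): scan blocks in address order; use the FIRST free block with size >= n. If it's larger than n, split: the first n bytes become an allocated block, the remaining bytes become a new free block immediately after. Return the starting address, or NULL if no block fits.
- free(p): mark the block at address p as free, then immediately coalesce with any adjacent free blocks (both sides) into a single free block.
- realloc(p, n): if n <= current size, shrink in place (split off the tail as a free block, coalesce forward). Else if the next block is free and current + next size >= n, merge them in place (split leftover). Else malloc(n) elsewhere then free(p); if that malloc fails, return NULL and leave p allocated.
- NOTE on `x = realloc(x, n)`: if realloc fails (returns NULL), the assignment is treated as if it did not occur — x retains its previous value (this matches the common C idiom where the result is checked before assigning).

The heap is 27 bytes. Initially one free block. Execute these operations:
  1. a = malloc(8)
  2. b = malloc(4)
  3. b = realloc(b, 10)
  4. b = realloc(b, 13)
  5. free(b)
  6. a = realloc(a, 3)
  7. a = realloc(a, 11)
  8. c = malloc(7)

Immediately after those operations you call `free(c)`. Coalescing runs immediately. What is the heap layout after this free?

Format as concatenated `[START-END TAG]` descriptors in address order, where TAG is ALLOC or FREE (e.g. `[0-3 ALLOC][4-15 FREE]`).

Answer: [0-10 ALLOC][11-26 FREE]

Derivation:
Op 1: a = malloc(8) -> a = 0; heap: [0-7 ALLOC][8-26 FREE]
Op 2: b = malloc(4) -> b = 8; heap: [0-7 ALLOC][8-11 ALLOC][12-26 FREE]
Op 3: b = realloc(b, 10) -> b = 8; heap: [0-7 ALLOC][8-17 ALLOC][18-26 FREE]
Op 4: b = realloc(b, 13) -> b = 8; heap: [0-7 ALLOC][8-20 ALLOC][21-26 FREE]
Op 5: free(b) -> (freed b); heap: [0-7 ALLOC][8-26 FREE]
Op 6: a = realloc(a, 3) -> a = 0; heap: [0-2 ALLOC][3-26 FREE]
Op 7: a = realloc(a, 11) -> a = 0; heap: [0-10 ALLOC][11-26 FREE]
Op 8: c = malloc(7) -> c = 11; heap: [0-10 ALLOC][11-17 ALLOC][18-26 FREE]
free(c): c = 11 -> block [11-17 ALLOC]; mark free, coalesce with adjacent free neighbors -> [0-10 ALLOC][11-26 FREE]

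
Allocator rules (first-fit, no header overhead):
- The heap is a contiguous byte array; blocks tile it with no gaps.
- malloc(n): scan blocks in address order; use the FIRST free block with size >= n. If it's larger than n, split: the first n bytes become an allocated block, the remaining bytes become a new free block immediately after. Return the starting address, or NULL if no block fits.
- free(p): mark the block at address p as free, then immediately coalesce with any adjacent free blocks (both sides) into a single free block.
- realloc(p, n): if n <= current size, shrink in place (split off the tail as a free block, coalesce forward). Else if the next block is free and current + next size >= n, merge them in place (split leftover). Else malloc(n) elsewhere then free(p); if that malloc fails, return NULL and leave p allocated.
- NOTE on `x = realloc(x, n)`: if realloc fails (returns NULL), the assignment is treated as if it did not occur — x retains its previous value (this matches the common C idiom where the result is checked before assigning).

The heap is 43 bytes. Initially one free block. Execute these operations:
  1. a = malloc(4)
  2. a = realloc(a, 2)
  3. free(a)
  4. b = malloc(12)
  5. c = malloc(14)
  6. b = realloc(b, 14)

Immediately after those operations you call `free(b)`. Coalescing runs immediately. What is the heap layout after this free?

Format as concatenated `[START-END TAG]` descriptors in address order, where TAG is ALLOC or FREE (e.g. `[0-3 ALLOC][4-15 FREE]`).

Op 1: a = malloc(4) -> a = 0; heap: [0-3 ALLOC][4-42 FREE]
Op 2: a = realloc(a, 2) -> a = 0; heap: [0-1 ALLOC][2-42 FREE]
Op 3: free(a) -> (freed a); heap: [0-42 FREE]
Op 4: b = malloc(12) -> b = 0; heap: [0-11 ALLOC][12-42 FREE]
Op 5: c = malloc(14) -> c = 12; heap: [0-11 ALLOC][12-25 ALLOC][26-42 FREE]
Op 6: b = realloc(b, 14) -> b = 26; heap: [0-11 FREE][12-25 ALLOC][26-39 ALLOC][40-42 FREE]
free(b): b = 26 -> block [26-39 ALLOC]; mark free, coalesce with adjacent free neighbors -> [0-11 FREE][12-25 ALLOC][26-42 FREE]

Answer: [0-11 FREE][12-25 ALLOC][26-42 FREE]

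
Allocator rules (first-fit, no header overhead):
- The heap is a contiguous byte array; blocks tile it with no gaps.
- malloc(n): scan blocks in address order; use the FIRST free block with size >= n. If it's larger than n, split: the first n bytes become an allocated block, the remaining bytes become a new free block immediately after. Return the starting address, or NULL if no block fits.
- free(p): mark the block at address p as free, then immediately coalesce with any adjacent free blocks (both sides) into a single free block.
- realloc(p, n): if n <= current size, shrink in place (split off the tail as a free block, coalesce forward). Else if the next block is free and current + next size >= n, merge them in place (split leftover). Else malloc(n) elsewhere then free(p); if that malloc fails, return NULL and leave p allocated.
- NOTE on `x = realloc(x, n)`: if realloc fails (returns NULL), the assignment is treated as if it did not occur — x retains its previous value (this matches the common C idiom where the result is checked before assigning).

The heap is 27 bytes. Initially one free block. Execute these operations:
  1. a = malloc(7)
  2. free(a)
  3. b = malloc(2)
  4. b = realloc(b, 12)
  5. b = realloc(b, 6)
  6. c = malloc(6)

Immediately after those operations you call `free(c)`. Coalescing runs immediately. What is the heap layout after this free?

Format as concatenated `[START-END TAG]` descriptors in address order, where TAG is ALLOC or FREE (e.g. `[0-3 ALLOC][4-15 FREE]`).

Op 1: a = malloc(7) -> a = 0; heap: [0-6 ALLOC][7-26 FREE]
Op 2: free(a) -> (freed a); heap: [0-26 FREE]
Op 3: b = malloc(2) -> b = 0; heap: [0-1 ALLOC][2-26 FREE]
Op 4: b = realloc(b, 12) -> b = 0; heap: [0-11 ALLOC][12-26 FREE]
Op 5: b = realloc(b, 6) -> b = 0; heap: [0-5 ALLOC][6-26 FREE]
Op 6: c = malloc(6) -> c = 6; heap: [0-5 ALLOC][6-11 ALLOC][12-26 FREE]
free(c): c = 6 -> block [6-11 ALLOC]; mark free, coalesce with adjacent free neighbors -> [0-5 ALLOC][6-26 FREE]

Answer: [0-5 ALLOC][6-26 FREE]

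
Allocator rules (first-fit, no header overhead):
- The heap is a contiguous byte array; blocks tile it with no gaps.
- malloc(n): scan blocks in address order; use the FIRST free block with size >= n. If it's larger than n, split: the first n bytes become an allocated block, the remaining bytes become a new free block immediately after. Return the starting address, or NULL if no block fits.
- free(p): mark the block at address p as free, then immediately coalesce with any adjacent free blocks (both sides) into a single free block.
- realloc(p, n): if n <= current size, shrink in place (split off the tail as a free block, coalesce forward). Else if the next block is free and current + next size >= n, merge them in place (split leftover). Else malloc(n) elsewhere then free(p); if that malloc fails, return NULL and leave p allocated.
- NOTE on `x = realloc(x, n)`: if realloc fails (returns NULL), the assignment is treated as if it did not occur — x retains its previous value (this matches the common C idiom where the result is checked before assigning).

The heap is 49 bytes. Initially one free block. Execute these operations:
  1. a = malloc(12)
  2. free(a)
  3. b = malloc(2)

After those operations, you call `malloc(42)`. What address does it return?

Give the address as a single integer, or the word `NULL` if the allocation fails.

Answer: 2

Derivation:
Op 1: a = malloc(12) -> a = 0; heap: [0-11 ALLOC][12-48 FREE]
Op 2: free(a) -> (freed a); heap: [0-48 FREE]
Op 3: b = malloc(2) -> b = 0; heap: [0-1 ALLOC][2-48 FREE]
malloc(42): first-fit scan over [0-1 ALLOC][2-48 FREE] -> 2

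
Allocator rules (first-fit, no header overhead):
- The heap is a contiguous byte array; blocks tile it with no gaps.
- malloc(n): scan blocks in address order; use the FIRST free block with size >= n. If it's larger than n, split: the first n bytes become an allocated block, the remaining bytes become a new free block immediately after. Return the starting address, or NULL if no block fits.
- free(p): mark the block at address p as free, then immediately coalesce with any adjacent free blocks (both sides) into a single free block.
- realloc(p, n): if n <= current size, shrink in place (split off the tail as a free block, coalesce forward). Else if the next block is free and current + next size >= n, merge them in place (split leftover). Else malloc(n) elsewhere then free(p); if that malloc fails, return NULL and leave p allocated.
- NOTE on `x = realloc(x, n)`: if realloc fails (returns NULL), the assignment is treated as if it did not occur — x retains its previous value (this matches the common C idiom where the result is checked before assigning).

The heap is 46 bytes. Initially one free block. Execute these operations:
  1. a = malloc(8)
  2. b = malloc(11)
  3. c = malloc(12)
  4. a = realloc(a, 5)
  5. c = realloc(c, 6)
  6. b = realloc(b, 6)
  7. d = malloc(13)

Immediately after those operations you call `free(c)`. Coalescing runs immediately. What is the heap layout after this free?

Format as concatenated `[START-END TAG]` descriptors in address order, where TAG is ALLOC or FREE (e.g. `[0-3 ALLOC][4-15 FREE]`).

Op 1: a = malloc(8) -> a = 0; heap: [0-7 ALLOC][8-45 FREE]
Op 2: b = malloc(11) -> b = 8; heap: [0-7 ALLOC][8-18 ALLOC][19-45 FREE]
Op 3: c = malloc(12) -> c = 19; heap: [0-7 ALLOC][8-18 ALLOC][19-30 ALLOC][31-45 FREE]
Op 4: a = realloc(a, 5) -> a = 0; heap: [0-4 ALLOC][5-7 FREE][8-18 ALLOC][19-30 ALLOC][31-45 FREE]
Op 5: c = realloc(c, 6) -> c = 19; heap: [0-4 ALLOC][5-7 FREE][8-18 ALLOC][19-24 ALLOC][25-45 FREE]
Op 6: b = realloc(b, 6) -> b = 8; heap: [0-4 ALLOC][5-7 FREE][8-13 ALLOC][14-18 FREE][19-24 ALLOC][25-45 FREE]
Op 7: d = malloc(13) -> d = 25; heap: [0-4 ALLOC][5-7 FREE][8-13 ALLOC][14-18 FREE][19-24 ALLOC][25-37 ALLOC][38-45 FREE]
free(c): c = 19 -> block [19-24 ALLOC]; mark free, coalesce with adjacent free neighbors -> [0-4 ALLOC][5-7 FREE][8-13 ALLOC][14-24 FREE][25-37 ALLOC][38-45 FREE]

Answer: [0-4 ALLOC][5-7 FREE][8-13 ALLOC][14-24 FREE][25-37 ALLOC][38-45 FREE]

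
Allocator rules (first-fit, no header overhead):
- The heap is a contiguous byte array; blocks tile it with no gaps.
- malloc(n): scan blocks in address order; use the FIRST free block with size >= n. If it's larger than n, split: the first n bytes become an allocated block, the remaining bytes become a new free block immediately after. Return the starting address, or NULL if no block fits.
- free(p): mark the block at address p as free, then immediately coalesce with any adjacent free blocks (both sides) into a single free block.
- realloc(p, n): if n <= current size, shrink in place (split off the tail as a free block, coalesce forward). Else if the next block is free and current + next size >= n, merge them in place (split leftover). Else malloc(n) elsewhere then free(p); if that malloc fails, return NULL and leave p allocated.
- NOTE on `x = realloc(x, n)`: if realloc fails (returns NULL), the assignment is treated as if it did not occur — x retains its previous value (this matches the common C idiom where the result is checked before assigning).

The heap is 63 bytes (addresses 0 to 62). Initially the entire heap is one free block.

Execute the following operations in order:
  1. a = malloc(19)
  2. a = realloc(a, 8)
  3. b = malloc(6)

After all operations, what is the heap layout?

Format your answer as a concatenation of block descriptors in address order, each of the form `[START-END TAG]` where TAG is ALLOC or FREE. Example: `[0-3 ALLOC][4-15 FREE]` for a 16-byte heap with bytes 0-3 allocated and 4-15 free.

Op 1: a = malloc(19) -> a = 0; heap: [0-18 ALLOC][19-62 FREE]
Op 2: a = realloc(a, 8) -> a = 0; heap: [0-7 ALLOC][8-62 FREE]
Op 3: b = malloc(6) -> b = 8; heap: [0-7 ALLOC][8-13 ALLOC][14-62 FREE]

Answer: [0-7 ALLOC][8-13 ALLOC][14-62 FREE]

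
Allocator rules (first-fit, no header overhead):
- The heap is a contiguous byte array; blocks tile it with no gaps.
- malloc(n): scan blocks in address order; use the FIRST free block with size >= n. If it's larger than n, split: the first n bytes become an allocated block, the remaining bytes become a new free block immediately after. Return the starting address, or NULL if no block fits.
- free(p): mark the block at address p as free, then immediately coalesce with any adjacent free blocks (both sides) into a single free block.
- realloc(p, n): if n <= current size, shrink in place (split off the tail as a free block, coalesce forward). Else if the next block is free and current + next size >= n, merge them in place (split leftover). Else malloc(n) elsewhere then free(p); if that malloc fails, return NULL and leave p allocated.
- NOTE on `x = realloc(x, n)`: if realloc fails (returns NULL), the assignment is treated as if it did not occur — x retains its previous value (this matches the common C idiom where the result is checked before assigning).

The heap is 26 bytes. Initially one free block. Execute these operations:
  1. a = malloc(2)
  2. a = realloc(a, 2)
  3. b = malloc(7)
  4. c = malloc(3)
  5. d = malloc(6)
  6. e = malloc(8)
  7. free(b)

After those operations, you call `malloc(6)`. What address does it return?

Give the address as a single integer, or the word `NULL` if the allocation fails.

Answer: 2

Derivation:
Op 1: a = malloc(2) -> a = 0; heap: [0-1 ALLOC][2-25 FREE]
Op 2: a = realloc(a, 2) -> a = 0; heap: [0-1 ALLOC][2-25 FREE]
Op 3: b = malloc(7) -> b = 2; heap: [0-1 ALLOC][2-8 ALLOC][9-25 FREE]
Op 4: c = malloc(3) -> c = 9; heap: [0-1 ALLOC][2-8 ALLOC][9-11 ALLOC][12-25 FREE]
Op 5: d = malloc(6) -> d = 12; heap: [0-1 ALLOC][2-8 ALLOC][9-11 ALLOC][12-17 ALLOC][18-25 FREE]
Op 6: e = malloc(8) -> e = 18; heap: [0-1 ALLOC][2-8 ALLOC][9-11 ALLOC][12-17 ALLOC][18-25 ALLOC]
Op 7: free(b) -> (freed b); heap: [0-1 ALLOC][2-8 FREE][9-11 ALLOC][12-17 ALLOC][18-25 ALLOC]
malloc(6): first-fit scan over [0-1 ALLOC][2-8 FREE][9-11 ALLOC][12-17 ALLOC][18-25 ALLOC] -> 2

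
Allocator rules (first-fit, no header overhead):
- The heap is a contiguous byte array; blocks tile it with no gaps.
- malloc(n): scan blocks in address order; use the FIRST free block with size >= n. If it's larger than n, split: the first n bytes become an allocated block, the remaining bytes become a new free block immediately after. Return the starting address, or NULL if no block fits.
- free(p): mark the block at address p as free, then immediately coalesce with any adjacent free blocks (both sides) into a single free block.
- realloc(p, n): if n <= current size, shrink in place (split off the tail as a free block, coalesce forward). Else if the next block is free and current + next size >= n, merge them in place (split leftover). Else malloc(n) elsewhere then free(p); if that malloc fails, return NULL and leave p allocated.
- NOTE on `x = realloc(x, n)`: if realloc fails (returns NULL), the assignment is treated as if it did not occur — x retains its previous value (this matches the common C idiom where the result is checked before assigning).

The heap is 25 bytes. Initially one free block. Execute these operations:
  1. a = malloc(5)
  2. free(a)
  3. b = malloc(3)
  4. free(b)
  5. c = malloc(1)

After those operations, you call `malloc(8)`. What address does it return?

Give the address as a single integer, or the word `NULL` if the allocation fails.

Answer: 1

Derivation:
Op 1: a = malloc(5) -> a = 0; heap: [0-4 ALLOC][5-24 FREE]
Op 2: free(a) -> (freed a); heap: [0-24 FREE]
Op 3: b = malloc(3) -> b = 0; heap: [0-2 ALLOC][3-24 FREE]
Op 4: free(b) -> (freed b); heap: [0-24 FREE]
Op 5: c = malloc(1) -> c = 0; heap: [0-0 ALLOC][1-24 FREE]
malloc(8): first-fit scan over [0-0 ALLOC][1-24 FREE] -> 1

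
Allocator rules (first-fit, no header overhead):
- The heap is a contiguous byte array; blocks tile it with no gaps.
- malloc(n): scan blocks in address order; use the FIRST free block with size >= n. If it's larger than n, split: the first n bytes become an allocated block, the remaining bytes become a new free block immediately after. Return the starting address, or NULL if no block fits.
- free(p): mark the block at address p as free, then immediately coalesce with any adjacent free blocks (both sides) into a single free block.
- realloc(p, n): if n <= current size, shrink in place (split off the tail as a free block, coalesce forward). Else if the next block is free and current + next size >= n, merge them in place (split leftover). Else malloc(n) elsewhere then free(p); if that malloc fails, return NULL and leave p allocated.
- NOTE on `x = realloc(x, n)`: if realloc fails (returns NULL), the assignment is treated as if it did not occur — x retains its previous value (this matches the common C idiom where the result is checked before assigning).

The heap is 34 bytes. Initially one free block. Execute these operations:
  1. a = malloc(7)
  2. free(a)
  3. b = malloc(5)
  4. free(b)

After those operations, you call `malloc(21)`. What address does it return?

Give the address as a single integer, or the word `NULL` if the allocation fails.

Op 1: a = malloc(7) -> a = 0; heap: [0-6 ALLOC][7-33 FREE]
Op 2: free(a) -> (freed a); heap: [0-33 FREE]
Op 3: b = malloc(5) -> b = 0; heap: [0-4 ALLOC][5-33 FREE]
Op 4: free(b) -> (freed b); heap: [0-33 FREE]
malloc(21): first-fit scan over [0-33 FREE] -> 0

Answer: 0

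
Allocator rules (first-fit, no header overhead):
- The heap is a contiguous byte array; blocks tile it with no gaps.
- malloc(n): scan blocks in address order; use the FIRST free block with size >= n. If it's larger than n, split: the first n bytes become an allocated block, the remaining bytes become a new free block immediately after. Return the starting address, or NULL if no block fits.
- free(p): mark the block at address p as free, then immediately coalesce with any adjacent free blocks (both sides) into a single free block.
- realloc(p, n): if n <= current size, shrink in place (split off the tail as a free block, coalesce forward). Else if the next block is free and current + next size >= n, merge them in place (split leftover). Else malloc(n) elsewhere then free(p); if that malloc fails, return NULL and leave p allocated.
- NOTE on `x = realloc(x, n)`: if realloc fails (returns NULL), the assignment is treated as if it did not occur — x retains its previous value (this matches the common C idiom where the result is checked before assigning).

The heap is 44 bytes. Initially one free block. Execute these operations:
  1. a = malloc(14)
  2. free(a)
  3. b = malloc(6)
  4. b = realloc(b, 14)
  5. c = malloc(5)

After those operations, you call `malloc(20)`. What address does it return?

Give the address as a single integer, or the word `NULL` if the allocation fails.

Answer: 19

Derivation:
Op 1: a = malloc(14) -> a = 0; heap: [0-13 ALLOC][14-43 FREE]
Op 2: free(a) -> (freed a); heap: [0-43 FREE]
Op 3: b = malloc(6) -> b = 0; heap: [0-5 ALLOC][6-43 FREE]
Op 4: b = realloc(b, 14) -> b = 0; heap: [0-13 ALLOC][14-43 FREE]
Op 5: c = malloc(5) -> c = 14; heap: [0-13 ALLOC][14-18 ALLOC][19-43 FREE]
malloc(20): first-fit scan over [0-13 ALLOC][14-18 ALLOC][19-43 FREE] -> 19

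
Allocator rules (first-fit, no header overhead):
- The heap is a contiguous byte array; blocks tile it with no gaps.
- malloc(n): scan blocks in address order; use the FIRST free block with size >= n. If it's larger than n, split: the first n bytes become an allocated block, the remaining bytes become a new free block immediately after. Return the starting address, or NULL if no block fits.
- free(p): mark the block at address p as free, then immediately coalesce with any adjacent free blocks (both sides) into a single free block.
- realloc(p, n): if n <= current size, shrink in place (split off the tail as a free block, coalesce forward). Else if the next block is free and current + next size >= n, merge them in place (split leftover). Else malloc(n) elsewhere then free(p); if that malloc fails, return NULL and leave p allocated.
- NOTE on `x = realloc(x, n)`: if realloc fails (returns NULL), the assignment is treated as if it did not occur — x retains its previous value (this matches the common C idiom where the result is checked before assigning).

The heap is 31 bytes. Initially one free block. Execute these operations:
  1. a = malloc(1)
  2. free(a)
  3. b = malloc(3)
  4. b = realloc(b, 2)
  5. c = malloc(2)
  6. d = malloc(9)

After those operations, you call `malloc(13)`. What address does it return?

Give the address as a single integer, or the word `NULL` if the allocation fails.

Answer: 13

Derivation:
Op 1: a = malloc(1) -> a = 0; heap: [0-0 ALLOC][1-30 FREE]
Op 2: free(a) -> (freed a); heap: [0-30 FREE]
Op 3: b = malloc(3) -> b = 0; heap: [0-2 ALLOC][3-30 FREE]
Op 4: b = realloc(b, 2) -> b = 0; heap: [0-1 ALLOC][2-30 FREE]
Op 5: c = malloc(2) -> c = 2; heap: [0-1 ALLOC][2-3 ALLOC][4-30 FREE]
Op 6: d = malloc(9) -> d = 4; heap: [0-1 ALLOC][2-3 ALLOC][4-12 ALLOC][13-30 FREE]
malloc(13): first-fit scan over [0-1 ALLOC][2-3 ALLOC][4-12 ALLOC][13-30 FREE] -> 13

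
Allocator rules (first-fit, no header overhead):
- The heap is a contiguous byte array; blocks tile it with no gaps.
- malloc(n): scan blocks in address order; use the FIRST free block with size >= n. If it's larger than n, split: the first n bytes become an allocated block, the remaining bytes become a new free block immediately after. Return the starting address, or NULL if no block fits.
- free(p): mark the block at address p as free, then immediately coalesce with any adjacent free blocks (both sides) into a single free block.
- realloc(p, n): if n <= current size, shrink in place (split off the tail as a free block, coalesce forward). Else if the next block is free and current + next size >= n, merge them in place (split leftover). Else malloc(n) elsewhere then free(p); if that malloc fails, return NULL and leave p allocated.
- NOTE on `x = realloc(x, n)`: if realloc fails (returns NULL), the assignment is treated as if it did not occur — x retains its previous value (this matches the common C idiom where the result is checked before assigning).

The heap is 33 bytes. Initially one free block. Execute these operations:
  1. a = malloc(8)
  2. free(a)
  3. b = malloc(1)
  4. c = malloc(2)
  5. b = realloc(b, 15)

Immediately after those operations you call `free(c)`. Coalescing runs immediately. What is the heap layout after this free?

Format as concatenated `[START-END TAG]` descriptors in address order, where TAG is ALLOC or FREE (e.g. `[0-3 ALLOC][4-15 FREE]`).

Op 1: a = malloc(8) -> a = 0; heap: [0-7 ALLOC][8-32 FREE]
Op 2: free(a) -> (freed a); heap: [0-32 FREE]
Op 3: b = malloc(1) -> b = 0; heap: [0-0 ALLOC][1-32 FREE]
Op 4: c = malloc(2) -> c = 1; heap: [0-0 ALLOC][1-2 ALLOC][3-32 FREE]
Op 5: b = realloc(b, 15) -> b = 3; heap: [0-0 FREE][1-2 ALLOC][3-17 ALLOC][18-32 FREE]
free(c): c = 1 -> block [1-2 ALLOC]; mark free, coalesce with adjacent free neighbors -> [0-2 FREE][3-17 ALLOC][18-32 FREE]

Answer: [0-2 FREE][3-17 ALLOC][18-32 FREE]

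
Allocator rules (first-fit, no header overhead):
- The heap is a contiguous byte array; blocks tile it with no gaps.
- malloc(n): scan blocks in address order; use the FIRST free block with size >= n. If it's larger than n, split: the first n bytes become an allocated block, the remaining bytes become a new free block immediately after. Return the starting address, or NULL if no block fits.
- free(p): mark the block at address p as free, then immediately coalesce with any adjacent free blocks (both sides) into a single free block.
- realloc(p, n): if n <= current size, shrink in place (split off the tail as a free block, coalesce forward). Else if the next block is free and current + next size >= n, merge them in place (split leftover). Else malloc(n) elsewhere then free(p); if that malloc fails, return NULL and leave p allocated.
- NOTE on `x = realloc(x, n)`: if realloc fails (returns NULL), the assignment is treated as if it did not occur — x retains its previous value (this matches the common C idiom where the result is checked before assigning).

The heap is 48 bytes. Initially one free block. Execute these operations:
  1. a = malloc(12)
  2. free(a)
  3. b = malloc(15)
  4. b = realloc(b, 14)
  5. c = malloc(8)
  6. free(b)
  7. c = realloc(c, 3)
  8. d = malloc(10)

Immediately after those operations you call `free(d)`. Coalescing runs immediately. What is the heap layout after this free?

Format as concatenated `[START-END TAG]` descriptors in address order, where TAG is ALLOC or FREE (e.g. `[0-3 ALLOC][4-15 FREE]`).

Answer: [0-13 FREE][14-16 ALLOC][17-47 FREE]

Derivation:
Op 1: a = malloc(12) -> a = 0; heap: [0-11 ALLOC][12-47 FREE]
Op 2: free(a) -> (freed a); heap: [0-47 FREE]
Op 3: b = malloc(15) -> b = 0; heap: [0-14 ALLOC][15-47 FREE]
Op 4: b = realloc(b, 14) -> b = 0; heap: [0-13 ALLOC][14-47 FREE]
Op 5: c = malloc(8) -> c = 14; heap: [0-13 ALLOC][14-21 ALLOC][22-47 FREE]
Op 6: free(b) -> (freed b); heap: [0-13 FREE][14-21 ALLOC][22-47 FREE]
Op 7: c = realloc(c, 3) -> c = 14; heap: [0-13 FREE][14-16 ALLOC][17-47 FREE]
Op 8: d = malloc(10) -> d = 0; heap: [0-9 ALLOC][10-13 FREE][14-16 ALLOC][17-47 FREE]
free(d): d = 0 -> block [0-9 ALLOC]; mark free, coalesce with adjacent free neighbors -> [0-13 FREE][14-16 ALLOC][17-47 FREE]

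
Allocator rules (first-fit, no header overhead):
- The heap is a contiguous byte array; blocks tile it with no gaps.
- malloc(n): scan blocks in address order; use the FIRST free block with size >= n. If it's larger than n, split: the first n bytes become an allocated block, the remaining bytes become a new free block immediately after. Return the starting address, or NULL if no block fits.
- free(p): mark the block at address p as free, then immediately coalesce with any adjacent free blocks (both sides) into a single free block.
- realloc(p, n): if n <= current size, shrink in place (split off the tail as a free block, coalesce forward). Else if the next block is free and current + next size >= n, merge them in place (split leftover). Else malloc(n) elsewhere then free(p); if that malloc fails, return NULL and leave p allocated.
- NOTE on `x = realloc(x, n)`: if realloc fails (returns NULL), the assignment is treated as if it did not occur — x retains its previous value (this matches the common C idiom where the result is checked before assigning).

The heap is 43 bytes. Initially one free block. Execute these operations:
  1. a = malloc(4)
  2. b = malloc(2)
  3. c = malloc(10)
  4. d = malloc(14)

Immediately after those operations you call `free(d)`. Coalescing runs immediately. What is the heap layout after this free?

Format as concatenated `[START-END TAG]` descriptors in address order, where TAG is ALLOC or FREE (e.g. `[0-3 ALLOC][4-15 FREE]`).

Op 1: a = malloc(4) -> a = 0; heap: [0-3 ALLOC][4-42 FREE]
Op 2: b = malloc(2) -> b = 4; heap: [0-3 ALLOC][4-5 ALLOC][6-42 FREE]
Op 3: c = malloc(10) -> c = 6; heap: [0-3 ALLOC][4-5 ALLOC][6-15 ALLOC][16-42 FREE]
Op 4: d = malloc(14) -> d = 16; heap: [0-3 ALLOC][4-5 ALLOC][6-15 ALLOC][16-29 ALLOC][30-42 FREE]
free(d): d = 16 -> block [16-29 ALLOC]; mark free, coalesce with adjacent free neighbors -> [0-3 ALLOC][4-5 ALLOC][6-15 ALLOC][16-42 FREE]

Answer: [0-3 ALLOC][4-5 ALLOC][6-15 ALLOC][16-42 FREE]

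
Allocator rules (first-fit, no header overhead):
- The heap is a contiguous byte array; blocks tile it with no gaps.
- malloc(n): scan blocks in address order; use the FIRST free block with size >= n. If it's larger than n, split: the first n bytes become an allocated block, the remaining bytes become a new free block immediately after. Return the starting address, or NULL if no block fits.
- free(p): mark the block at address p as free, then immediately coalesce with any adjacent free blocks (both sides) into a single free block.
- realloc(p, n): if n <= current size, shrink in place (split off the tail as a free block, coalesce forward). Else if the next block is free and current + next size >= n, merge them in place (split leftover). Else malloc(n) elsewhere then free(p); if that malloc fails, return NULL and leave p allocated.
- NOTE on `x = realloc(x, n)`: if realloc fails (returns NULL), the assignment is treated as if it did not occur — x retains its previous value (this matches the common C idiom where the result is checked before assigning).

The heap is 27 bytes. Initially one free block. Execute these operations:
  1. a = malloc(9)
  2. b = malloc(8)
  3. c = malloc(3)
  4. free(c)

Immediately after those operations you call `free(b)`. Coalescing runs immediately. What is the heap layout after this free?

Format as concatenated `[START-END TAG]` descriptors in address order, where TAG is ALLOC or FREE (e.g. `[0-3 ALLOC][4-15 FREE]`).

Answer: [0-8 ALLOC][9-26 FREE]

Derivation:
Op 1: a = malloc(9) -> a = 0; heap: [0-8 ALLOC][9-26 FREE]
Op 2: b = malloc(8) -> b = 9; heap: [0-8 ALLOC][9-16 ALLOC][17-26 FREE]
Op 3: c = malloc(3) -> c = 17; heap: [0-8 ALLOC][9-16 ALLOC][17-19 ALLOC][20-26 FREE]
Op 4: free(c) -> (freed c); heap: [0-8 ALLOC][9-16 ALLOC][17-26 FREE]
free(b): b = 9 -> block [9-16 ALLOC]; mark free, coalesce with adjacent free neighbors -> [0-8 ALLOC][9-26 FREE]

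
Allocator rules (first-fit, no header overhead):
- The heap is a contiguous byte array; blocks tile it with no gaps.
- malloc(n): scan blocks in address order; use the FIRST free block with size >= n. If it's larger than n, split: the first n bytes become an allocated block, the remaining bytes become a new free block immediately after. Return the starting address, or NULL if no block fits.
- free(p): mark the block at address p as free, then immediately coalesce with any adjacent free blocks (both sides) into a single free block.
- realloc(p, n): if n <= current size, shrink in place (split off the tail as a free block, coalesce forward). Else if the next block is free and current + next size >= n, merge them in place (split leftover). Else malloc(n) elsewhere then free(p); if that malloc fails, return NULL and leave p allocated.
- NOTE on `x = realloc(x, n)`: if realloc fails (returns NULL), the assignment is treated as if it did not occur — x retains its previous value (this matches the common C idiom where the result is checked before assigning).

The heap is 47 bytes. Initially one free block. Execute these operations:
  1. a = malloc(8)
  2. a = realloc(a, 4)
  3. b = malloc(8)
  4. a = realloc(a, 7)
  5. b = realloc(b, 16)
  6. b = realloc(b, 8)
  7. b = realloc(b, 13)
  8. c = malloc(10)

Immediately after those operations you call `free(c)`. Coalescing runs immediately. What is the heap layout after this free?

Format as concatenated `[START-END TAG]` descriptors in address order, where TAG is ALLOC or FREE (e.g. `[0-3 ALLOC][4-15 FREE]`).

Answer: [0-11 FREE][12-18 ALLOC][19-31 ALLOC][32-46 FREE]

Derivation:
Op 1: a = malloc(8) -> a = 0; heap: [0-7 ALLOC][8-46 FREE]
Op 2: a = realloc(a, 4) -> a = 0; heap: [0-3 ALLOC][4-46 FREE]
Op 3: b = malloc(8) -> b = 4; heap: [0-3 ALLOC][4-11 ALLOC][12-46 FREE]
Op 4: a = realloc(a, 7) -> a = 12; heap: [0-3 FREE][4-11 ALLOC][12-18 ALLOC][19-46 FREE]
Op 5: b = realloc(b, 16) -> b = 19; heap: [0-11 FREE][12-18 ALLOC][19-34 ALLOC][35-46 FREE]
Op 6: b = realloc(b, 8) -> b = 19; heap: [0-11 FREE][12-18 ALLOC][19-26 ALLOC][27-46 FREE]
Op 7: b = realloc(b, 13) -> b = 19; heap: [0-11 FREE][12-18 ALLOC][19-31 ALLOC][32-46 FREE]
Op 8: c = malloc(10) -> c = 0; heap: [0-9 ALLOC][10-11 FREE][12-18 ALLOC][19-31 ALLOC][32-46 FREE]
free(c): c = 0 -> block [0-9 ALLOC]; mark free, coalesce with adjacent free neighbors -> [0-11 FREE][12-18 ALLOC][19-31 ALLOC][32-46 FREE]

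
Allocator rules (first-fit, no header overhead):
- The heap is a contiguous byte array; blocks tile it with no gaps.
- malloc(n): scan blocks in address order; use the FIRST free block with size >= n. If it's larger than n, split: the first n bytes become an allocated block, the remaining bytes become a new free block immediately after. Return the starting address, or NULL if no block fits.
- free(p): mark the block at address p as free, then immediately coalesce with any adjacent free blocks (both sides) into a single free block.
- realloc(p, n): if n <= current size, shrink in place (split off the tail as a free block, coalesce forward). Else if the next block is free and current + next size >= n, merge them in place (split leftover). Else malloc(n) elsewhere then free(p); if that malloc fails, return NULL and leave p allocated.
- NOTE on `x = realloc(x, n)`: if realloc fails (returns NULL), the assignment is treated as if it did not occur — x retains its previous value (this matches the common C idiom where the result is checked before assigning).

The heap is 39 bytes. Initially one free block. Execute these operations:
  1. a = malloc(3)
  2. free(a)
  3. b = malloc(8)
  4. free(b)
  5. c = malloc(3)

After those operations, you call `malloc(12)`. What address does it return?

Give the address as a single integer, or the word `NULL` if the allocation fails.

Answer: 3

Derivation:
Op 1: a = malloc(3) -> a = 0; heap: [0-2 ALLOC][3-38 FREE]
Op 2: free(a) -> (freed a); heap: [0-38 FREE]
Op 3: b = malloc(8) -> b = 0; heap: [0-7 ALLOC][8-38 FREE]
Op 4: free(b) -> (freed b); heap: [0-38 FREE]
Op 5: c = malloc(3) -> c = 0; heap: [0-2 ALLOC][3-38 FREE]
malloc(12): first-fit scan over [0-2 ALLOC][3-38 FREE] -> 3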